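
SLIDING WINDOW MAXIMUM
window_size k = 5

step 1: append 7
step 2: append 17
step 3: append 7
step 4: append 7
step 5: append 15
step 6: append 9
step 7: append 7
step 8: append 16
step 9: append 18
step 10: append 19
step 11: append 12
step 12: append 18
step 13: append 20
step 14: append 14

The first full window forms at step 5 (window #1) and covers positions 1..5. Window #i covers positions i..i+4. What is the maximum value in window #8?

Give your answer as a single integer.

step 1: append 7 -> window=[7] (not full yet)
step 2: append 17 -> window=[7, 17] (not full yet)
step 3: append 7 -> window=[7, 17, 7] (not full yet)
step 4: append 7 -> window=[7, 17, 7, 7] (not full yet)
step 5: append 15 -> window=[7, 17, 7, 7, 15] -> max=17
step 6: append 9 -> window=[17, 7, 7, 15, 9] -> max=17
step 7: append 7 -> window=[7, 7, 15, 9, 7] -> max=15
step 8: append 16 -> window=[7, 15, 9, 7, 16] -> max=16
step 9: append 18 -> window=[15, 9, 7, 16, 18] -> max=18
step 10: append 19 -> window=[9, 7, 16, 18, 19] -> max=19
step 11: append 12 -> window=[7, 16, 18, 19, 12] -> max=19
step 12: append 18 -> window=[16, 18, 19, 12, 18] -> max=19
Window #8 max = 19

Answer: 19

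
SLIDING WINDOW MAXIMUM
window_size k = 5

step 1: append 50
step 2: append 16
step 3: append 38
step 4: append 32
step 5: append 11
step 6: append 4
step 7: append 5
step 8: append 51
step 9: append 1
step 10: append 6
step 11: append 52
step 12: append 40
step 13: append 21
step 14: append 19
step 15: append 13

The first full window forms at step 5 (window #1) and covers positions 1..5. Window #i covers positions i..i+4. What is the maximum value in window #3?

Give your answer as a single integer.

step 1: append 50 -> window=[50] (not full yet)
step 2: append 16 -> window=[50, 16] (not full yet)
step 3: append 38 -> window=[50, 16, 38] (not full yet)
step 4: append 32 -> window=[50, 16, 38, 32] (not full yet)
step 5: append 11 -> window=[50, 16, 38, 32, 11] -> max=50
step 6: append 4 -> window=[16, 38, 32, 11, 4] -> max=38
step 7: append 5 -> window=[38, 32, 11, 4, 5] -> max=38
Window #3 max = 38

Answer: 38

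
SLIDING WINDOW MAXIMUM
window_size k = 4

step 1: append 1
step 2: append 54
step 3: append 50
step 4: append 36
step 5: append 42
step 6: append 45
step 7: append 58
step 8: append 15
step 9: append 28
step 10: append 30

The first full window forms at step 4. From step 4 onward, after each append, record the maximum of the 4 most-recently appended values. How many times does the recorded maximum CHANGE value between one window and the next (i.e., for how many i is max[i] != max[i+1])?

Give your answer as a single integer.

step 1: append 1 -> window=[1] (not full yet)
step 2: append 54 -> window=[1, 54] (not full yet)
step 3: append 50 -> window=[1, 54, 50] (not full yet)
step 4: append 36 -> window=[1, 54, 50, 36] -> max=54
step 5: append 42 -> window=[54, 50, 36, 42] -> max=54
step 6: append 45 -> window=[50, 36, 42, 45] -> max=50
step 7: append 58 -> window=[36, 42, 45, 58] -> max=58
step 8: append 15 -> window=[42, 45, 58, 15] -> max=58
step 9: append 28 -> window=[45, 58, 15, 28] -> max=58
step 10: append 30 -> window=[58, 15, 28, 30] -> max=58
Recorded maximums: 54 54 50 58 58 58 58
Changes between consecutive maximums: 2

Answer: 2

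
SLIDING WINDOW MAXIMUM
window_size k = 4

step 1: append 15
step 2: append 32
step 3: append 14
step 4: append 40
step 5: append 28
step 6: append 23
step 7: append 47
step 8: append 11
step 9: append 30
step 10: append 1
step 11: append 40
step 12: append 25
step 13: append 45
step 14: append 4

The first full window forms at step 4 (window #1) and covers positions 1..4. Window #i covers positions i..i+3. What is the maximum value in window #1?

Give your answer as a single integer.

step 1: append 15 -> window=[15] (not full yet)
step 2: append 32 -> window=[15, 32] (not full yet)
step 3: append 14 -> window=[15, 32, 14] (not full yet)
step 4: append 40 -> window=[15, 32, 14, 40] -> max=40
Window #1 max = 40

Answer: 40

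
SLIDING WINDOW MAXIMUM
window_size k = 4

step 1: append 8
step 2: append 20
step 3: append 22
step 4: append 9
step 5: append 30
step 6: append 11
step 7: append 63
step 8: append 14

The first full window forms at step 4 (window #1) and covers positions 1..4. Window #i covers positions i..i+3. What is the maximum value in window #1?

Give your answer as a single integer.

Answer: 22

Derivation:
step 1: append 8 -> window=[8] (not full yet)
step 2: append 20 -> window=[8, 20] (not full yet)
step 3: append 22 -> window=[8, 20, 22] (not full yet)
step 4: append 9 -> window=[8, 20, 22, 9] -> max=22
Window #1 max = 22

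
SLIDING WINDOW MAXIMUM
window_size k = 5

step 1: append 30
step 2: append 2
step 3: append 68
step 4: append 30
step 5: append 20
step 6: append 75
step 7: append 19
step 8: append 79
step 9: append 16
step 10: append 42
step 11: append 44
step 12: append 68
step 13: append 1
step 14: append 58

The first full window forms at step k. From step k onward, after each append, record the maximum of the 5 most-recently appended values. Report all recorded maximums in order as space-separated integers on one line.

step 1: append 30 -> window=[30] (not full yet)
step 2: append 2 -> window=[30, 2] (not full yet)
step 3: append 68 -> window=[30, 2, 68] (not full yet)
step 4: append 30 -> window=[30, 2, 68, 30] (not full yet)
step 5: append 20 -> window=[30, 2, 68, 30, 20] -> max=68
step 6: append 75 -> window=[2, 68, 30, 20, 75] -> max=75
step 7: append 19 -> window=[68, 30, 20, 75, 19] -> max=75
step 8: append 79 -> window=[30, 20, 75, 19, 79] -> max=79
step 9: append 16 -> window=[20, 75, 19, 79, 16] -> max=79
step 10: append 42 -> window=[75, 19, 79, 16, 42] -> max=79
step 11: append 44 -> window=[19, 79, 16, 42, 44] -> max=79
step 12: append 68 -> window=[79, 16, 42, 44, 68] -> max=79
step 13: append 1 -> window=[16, 42, 44, 68, 1] -> max=68
step 14: append 58 -> window=[42, 44, 68, 1, 58] -> max=68

Answer: 68 75 75 79 79 79 79 79 68 68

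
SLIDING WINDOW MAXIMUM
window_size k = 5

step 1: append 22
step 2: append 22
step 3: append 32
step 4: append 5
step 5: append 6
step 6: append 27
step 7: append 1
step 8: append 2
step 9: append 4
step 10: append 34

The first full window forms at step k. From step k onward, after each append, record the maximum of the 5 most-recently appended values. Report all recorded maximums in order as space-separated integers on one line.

step 1: append 22 -> window=[22] (not full yet)
step 2: append 22 -> window=[22, 22] (not full yet)
step 3: append 32 -> window=[22, 22, 32] (not full yet)
step 4: append 5 -> window=[22, 22, 32, 5] (not full yet)
step 5: append 6 -> window=[22, 22, 32, 5, 6] -> max=32
step 6: append 27 -> window=[22, 32, 5, 6, 27] -> max=32
step 7: append 1 -> window=[32, 5, 6, 27, 1] -> max=32
step 8: append 2 -> window=[5, 6, 27, 1, 2] -> max=27
step 9: append 4 -> window=[6, 27, 1, 2, 4] -> max=27
step 10: append 34 -> window=[27, 1, 2, 4, 34] -> max=34

Answer: 32 32 32 27 27 34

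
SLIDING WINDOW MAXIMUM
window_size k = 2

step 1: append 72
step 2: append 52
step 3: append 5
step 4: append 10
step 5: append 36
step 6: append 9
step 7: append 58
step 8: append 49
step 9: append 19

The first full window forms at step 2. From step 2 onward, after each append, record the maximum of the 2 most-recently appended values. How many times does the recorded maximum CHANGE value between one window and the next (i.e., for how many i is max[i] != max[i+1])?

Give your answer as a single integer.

step 1: append 72 -> window=[72] (not full yet)
step 2: append 52 -> window=[72, 52] -> max=72
step 3: append 5 -> window=[52, 5] -> max=52
step 4: append 10 -> window=[5, 10] -> max=10
step 5: append 36 -> window=[10, 36] -> max=36
step 6: append 9 -> window=[36, 9] -> max=36
step 7: append 58 -> window=[9, 58] -> max=58
step 8: append 49 -> window=[58, 49] -> max=58
step 9: append 19 -> window=[49, 19] -> max=49
Recorded maximums: 72 52 10 36 36 58 58 49
Changes between consecutive maximums: 5

Answer: 5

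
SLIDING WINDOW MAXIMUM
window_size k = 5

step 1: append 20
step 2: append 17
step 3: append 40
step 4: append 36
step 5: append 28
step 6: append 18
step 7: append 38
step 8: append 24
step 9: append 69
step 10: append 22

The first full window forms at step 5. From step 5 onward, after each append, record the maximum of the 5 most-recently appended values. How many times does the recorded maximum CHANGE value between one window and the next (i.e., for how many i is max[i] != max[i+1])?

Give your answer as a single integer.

Answer: 2

Derivation:
step 1: append 20 -> window=[20] (not full yet)
step 2: append 17 -> window=[20, 17] (not full yet)
step 3: append 40 -> window=[20, 17, 40] (not full yet)
step 4: append 36 -> window=[20, 17, 40, 36] (not full yet)
step 5: append 28 -> window=[20, 17, 40, 36, 28] -> max=40
step 6: append 18 -> window=[17, 40, 36, 28, 18] -> max=40
step 7: append 38 -> window=[40, 36, 28, 18, 38] -> max=40
step 8: append 24 -> window=[36, 28, 18, 38, 24] -> max=38
step 9: append 69 -> window=[28, 18, 38, 24, 69] -> max=69
step 10: append 22 -> window=[18, 38, 24, 69, 22] -> max=69
Recorded maximums: 40 40 40 38 69 69
Changes between consecutive maximums: 2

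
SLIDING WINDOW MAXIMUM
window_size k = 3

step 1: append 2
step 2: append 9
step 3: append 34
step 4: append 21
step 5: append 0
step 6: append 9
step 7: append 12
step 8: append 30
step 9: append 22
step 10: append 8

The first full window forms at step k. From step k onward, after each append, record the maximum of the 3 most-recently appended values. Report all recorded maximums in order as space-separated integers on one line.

step 1: append 2 -> window=[2] (not full yet)
step 2: append 9 -> window=[2, 9] (not full yet)
step 3: append 34 -> window=[2, 9, 34] -> max=34
step 4: append 21 -> window=[9, 34, 21] -> max=34
step 5: append 0 -> window=[34, 21, 0] -> max=34
step 6: append 9 -> window=[21, 0, 9] -> max=21
step 7: append 12 -> window=[0, 9, 12] -> max=12
step 8: append 30 -> window=[9, 12, 30] -> max=30
step 9: append 22 -> window=[12, 30, 22] -> max=30
step 10: append 8 -> window=[30, 22, 8] -> max=30

Answer: 34 34 34 21 12 30 30 30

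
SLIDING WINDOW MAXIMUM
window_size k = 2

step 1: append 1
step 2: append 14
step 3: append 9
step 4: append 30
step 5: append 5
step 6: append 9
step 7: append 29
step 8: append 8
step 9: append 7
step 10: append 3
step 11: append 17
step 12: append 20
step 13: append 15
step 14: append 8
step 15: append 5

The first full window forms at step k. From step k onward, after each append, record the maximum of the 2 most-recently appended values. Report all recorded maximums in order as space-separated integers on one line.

Answer: 14 14 30 30 9 29 29 8 7 17 20 20 15 8

Derivation:
step 1: append 1 -> window=[1] (not full yet)
step 2: append 14 -> window=[1, 14] -> max=14
step 3: append 9 -> window=[14, 9] -> max=14
step 4: append 30 -> window=[9, 30] -> max=30
step 5: append 5 -> window=[30, 5] -> max=30
step 6: append 9 -> window=[5, 9] -> max=9
step 7: append 29 -> window=[9, 29] -> max=29
step 8: append 8 -> window=[29, 8] -> max=29
step 9: append 7 -> window=[8, 7] -> max=8
step 10: append 3 -> window=[7, 3] -> max=7
step 11: append 17 -> window=[3, 17] -> max=17
step 12: append 20 -> window=[17, 20] -> max=20
step 13: append 15 -> window=[20, 15] -> max=20
step 14: append 8 -> window=[15, 8] -> max=15
step 15: append 5 -> window=[8, 5] -> max=8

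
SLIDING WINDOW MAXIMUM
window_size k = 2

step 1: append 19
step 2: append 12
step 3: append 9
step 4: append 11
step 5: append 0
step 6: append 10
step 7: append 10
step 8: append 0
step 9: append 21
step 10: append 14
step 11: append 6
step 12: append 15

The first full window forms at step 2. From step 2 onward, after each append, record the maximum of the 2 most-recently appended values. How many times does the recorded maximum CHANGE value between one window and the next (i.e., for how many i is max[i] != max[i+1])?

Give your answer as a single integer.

Answer: 6

Derivation:
step 1: append 19 -> window=[19] (not full yet)
step 2: append 12 -> window=[19, 12] -> max=19
step 3: append 9 -> window=[12, 9] -> max=12
step 4: append 11 -> window=[9, 11] -> max=11
step 5: append 0 -> window=[11, 0] -> max=11
step 6: append 10 -> window=[0, 10] -> max=10
step 7: append 10 -> window=[10, 10] -> max=10
step 8: append 0 -> window=[10, 0] -> max=10
step 9: append 21 -> window=[0, 21] -> max=21
step 10: append 14 -> window=[21, 14] -> max=21
step 11: append 6 -> window=[14, 6] -> max=14
step 12: append 15 -> window=[6, 15] -> max=15
Recorded maximums: 19 12 11 11 10 10 10 21 21 14 15
Changes between consecutive maximums: 6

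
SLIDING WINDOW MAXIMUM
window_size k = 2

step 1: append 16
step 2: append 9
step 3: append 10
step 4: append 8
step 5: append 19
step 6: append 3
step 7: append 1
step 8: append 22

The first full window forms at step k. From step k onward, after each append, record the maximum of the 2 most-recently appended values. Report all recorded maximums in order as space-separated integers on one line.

Answer: 16 10 10 19 19 3 22

Derivation:
step 1: append 16 -> window=[16] (not full yet)
step 2: append 9 -> window=[16, 9] -> max=16
step 3: append 10 -> window=[9, 10] -> max=10
step 4: append 8 -> window=[10, 8] -> max=10
step 5: append 19 -> window=[8, 19] -> max=19
step 6: append 3 -> window=[19, 3] -> max=19
step 7: append 1 -> window=[3, 1] -> max=3
step 8: append 22 -> window=[1, 22] -> max=22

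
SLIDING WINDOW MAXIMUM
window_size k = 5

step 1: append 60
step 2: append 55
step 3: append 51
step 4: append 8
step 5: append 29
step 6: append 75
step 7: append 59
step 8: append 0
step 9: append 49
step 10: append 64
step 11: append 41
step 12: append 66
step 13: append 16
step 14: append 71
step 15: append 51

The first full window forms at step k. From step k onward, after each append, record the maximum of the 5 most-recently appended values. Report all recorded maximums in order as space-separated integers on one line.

Answer: 60 75 75 75 75 75 64 66 66 71 71

Derivation:
step 1: append 60 -> window=[60] (not full yet)
step 2: append 55 -> window=[60, 55] (not full yet)
step 3: append 51 -> window=[60, 55, 51] (not full yet)
step 4: append 8 -> window=[60, 55, 51, 8] (not full yet)
step 5: append 29 -> window=[60, 55, 51, 8, 29] -> max=60
step 6: append 75 -> window=[55, 51, 8, 29, 75] -> max=75
step 7: append 59 -> window=[51, 8, 29, 75, 59] -> max=75
step 8: append 0 -> window=[8, 29, 75, 59, 0] -> max=75
step 9: append 49 -> window=[29, 75, 59, 0, 49] -> max=75
step 10: append 64 -> window=[75, 59, 0, 49, 64] -> max=75
step 11: append 41 -> window=[59, 0, 49, 64, 41] -> max=64
step 12: append 66 -> window=[0, 49, 64, 41, 66] -> max=66
step 13: append 16 -> window=[49, 64, 41, 66, 16] -> max=66
step 14: append 71 -> window=[64, 41, 66, 16, 71] -> max=71
step 15: append 51 -> window=[41, 66, 16, 71, 51] -> max=71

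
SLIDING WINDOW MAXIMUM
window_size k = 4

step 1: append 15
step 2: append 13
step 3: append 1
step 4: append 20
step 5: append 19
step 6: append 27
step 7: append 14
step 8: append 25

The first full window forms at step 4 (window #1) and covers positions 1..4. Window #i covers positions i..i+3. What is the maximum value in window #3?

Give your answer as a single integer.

Answer: 27

Derivation:
step 1: append 15 -> window=[15] (not full yet)
step 2: append 13 -> window=[15, 13] (not full yet)
step 3: append 1 -> window=[15, 13, 1] (not full yet)
step 4: append 20 -> window=[15, 13, 1, 20] -> max=20
step 5: append 19 -> window=[13, 1, 20, 19] -> max=20
step 6: append 27 -> window=[1, 20, 19, 27] -> max=27
Window #3 max = 27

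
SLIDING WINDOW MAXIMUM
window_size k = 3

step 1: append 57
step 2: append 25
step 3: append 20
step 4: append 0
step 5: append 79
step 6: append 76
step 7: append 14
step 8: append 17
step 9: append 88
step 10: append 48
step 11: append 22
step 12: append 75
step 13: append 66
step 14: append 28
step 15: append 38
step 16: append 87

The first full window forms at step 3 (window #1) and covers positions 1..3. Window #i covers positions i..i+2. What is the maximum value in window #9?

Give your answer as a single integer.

Answer: 88

Derivation:
step 1: append 57 -> window=[57] (not full yet)
step 2: append 25 -> window=[57, 25] (not full yet)
step 3: append 20 -> window=[57, 25, 20] -> max=57
step 4: append 0 -> window=[25, 20, 0] -> max=25
step 5: append 79 -> window=[20, 0, 79] -> max=79
step 6: append 76 -> window=[0, 79, 76] -> max=79
step 7: append 14 -> window=[79, 76, 14] -> max=79
step 8: append 17 -> window=[76, 14, 17] -> max=76
step 9: append 88 -> window=[14, 17, 88] -> max=88
step 10: append 48 -> window=[17, 88, 48] -> max=88
step 11: append 22 -> window=[88, 48, 22] -> max=88
Window #9 max = 88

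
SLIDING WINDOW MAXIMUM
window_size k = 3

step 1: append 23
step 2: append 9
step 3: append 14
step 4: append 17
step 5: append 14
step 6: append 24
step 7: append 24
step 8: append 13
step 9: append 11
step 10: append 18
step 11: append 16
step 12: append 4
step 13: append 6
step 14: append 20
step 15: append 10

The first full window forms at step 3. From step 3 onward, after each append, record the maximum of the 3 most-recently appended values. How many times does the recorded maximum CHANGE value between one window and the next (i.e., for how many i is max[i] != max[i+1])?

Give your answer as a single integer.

Answer: 5

Derivation:
step 1: append 23 -> window=[23] (not full yet)
step 2: append 9 -> window=[23, 9] (not full yet)
step 3: append 14 -> window=[23, 9, 14] -> max=23
step 4: append 17 -> window=[9, 14, 17] -> max=17
step 5: append 14 -> window=[14, 17, 14] -> max=17
step 6: append 24 -> window=[17, 14, 24] -> max=24
step 7: append 24 -> window=[14, 24, 24] -> max=24
step 8: append 13 -> window=[24, 24, 13] -> max=24
step 9: append 11 -> window=[24, 13, 11] -> max=24
step 10: append 18 -> window=[13, 11, 18] -> max=18
step 11: append 16 -> window=[11, 18, 16] -> max=18
step 12: append 4 -> window=[18, 16, 4] -> max=18
step 13: append 6 -> window=[16, 4, 6] -> max=16
step 14: append 20 -> window=[4, 6, 20] -> max=20
step 15: append 10 -> window=[6, 20, 10] -> max=20
Recorded maximums: 23 17 17 24 24 24 24 18 18 18 16 20 20
Changes between consecutive maximums: 5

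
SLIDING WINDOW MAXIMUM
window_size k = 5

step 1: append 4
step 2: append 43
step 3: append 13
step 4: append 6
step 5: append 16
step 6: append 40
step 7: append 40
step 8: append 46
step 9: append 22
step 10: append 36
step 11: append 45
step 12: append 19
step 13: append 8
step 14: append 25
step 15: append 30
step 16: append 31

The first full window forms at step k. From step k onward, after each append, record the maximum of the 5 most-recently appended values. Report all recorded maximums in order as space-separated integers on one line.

step 1: append 4 -> window=[4] (not full yet)
step 2: append 43 -> window=[4, 43] (not full yet)
step 3: append 13 -> window=[4, 43, 13] (not full yet)
step 4: append 6 -> window=[4, 43, 13, 6] (not full yet)
step 5: append 16 -> window=[4, 43, 13, 6, 16] -> max=43
step 6: append 40 -> window=[43, 13, 6, 16, 40] -> max=43
step 7: append 40 -> window=[13, 6, 16, 40, 40] -> max=40
step 8: append 46 -> window=[6, 16, 40, 40, 46] -> max=46
step 9: append 22 -> window=[16, 40, 40, 46, 22] -> max=46
step 10: append 36 -> window=[40, 40, 46, 22, 36] -> max=46
step 11: append 45 -> window=[40, 46, 22, 36, 45] -> max=46
step 12: append 19 -> window=[46, 22, 36, 45, 19] -> max=46
step 13: append 8 -> window=[22, 36, 45, 19, 8] -> max=45
step 14: append 25 -> window=[36, 45, 19, 8, 25] -> max=45
step 15: append 30 -> window=[45, 19, 8, 25, 30] -> max=45
step 16: append 31 -> window=[19, 8, 25, 30, 31] -> max=31

Answer: 43 43 40 46 46 46 46 46 45 45 45 31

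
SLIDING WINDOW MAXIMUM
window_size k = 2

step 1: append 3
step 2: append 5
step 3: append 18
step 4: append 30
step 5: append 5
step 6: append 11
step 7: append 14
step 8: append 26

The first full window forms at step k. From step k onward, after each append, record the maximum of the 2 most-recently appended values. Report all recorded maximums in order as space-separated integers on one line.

step 1: append 3 -> window=[3] (not full yet)
step 2: append 5 -> window=[3, 5] -> max=5
step 3: append 18 -> window=[5, 18] -> max=18
step 4: append 30 -> window=[18, 30] -> max=30
step 5: append 5 -> window=[30, 5] -> max=30
step 6: append 11 -> window=[5, 11] -> max=11
step 7: append 14 -> window=[11, 14] -> max=14
step 8: append 26 -> window=[14, 26] -> max=26

Answer: 5 18 30 30 11 14 26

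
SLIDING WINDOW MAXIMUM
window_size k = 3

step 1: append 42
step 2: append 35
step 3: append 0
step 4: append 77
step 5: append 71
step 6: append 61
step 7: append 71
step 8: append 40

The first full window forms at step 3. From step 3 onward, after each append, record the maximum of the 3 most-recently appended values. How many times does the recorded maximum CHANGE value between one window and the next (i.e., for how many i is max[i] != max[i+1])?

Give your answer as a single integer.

step 1: append 42 -> window=[42] (not full yet)
step 2: append 35 -> window=[42, 35] (not full yet)
step 3: append 0 -> window=[42, 35, 0] -> max=42
step 4: append 77 -> window=[35, 0, 77] -> max=77
step 5: append 71 -> window=[0, 77, 71] -> max=77
step 6: append 61 -> window=[77, 71, 61] -> max=77
step 7: append 71 -> window=[71, 61, 71] -> max=71
step 8: append 40 -> window=[61, 71, 40] -> max=71
Recorded maximums: 42 77 77 77 71 71
Changes between consecutive maximums: 2

Answer: 2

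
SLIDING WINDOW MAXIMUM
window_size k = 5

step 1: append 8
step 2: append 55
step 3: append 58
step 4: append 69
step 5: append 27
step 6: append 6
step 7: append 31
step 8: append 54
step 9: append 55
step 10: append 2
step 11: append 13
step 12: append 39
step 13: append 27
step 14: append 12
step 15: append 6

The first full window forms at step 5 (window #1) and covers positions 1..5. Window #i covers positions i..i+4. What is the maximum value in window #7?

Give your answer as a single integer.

step 1: append 8 -> window=[8] (not full yet)
step 2: append 55 -> window=[8, 55] (not full yet)
step 3: append 58 -> window=[8, 55, 58] (not full yet)
step 4: append 69 -> window=[8, 55, 58, 69] (not full yet)
step 5: append 27 -> window=[8, 55, 58, 69, 27] -> max=69
step 6: append 6 -> window=[55, 58, 69, 27, 6] -> max=69
step 7: append 31 -> window=[58, 69, 27, 6, 31] -> max=69
step 8: append 54 -> window=[69, 27, 6, 31, 54] -> max=69
step 9: append 55 -> window=[27, 6, 31, 54, 55] -> max=55
step 10: append 2 -> window=[6, 31, 54, 55, 2] -> max=55
step 11: append 13 -> window=[31, 54, 55, 2, 13] -> max=55
Window #7 max = 55

Answer: 55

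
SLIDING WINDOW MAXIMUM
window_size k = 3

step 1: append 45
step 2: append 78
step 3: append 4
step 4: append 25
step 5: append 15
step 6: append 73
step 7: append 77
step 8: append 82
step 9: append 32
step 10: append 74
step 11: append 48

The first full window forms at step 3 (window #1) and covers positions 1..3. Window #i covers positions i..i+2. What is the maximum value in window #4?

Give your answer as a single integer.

Answer: 73

Derivation:
step 1: append 45 -> window=[45] (not full yet)
step 2: append 78 -> window=[45, 78] (not full yet)
step 3: append 4 -> window=[45, 78, 4] -> max=78
step 4: append 25 -> window=[78, 4, 25] -> max=78
step 5: append 15 -> window=[4, 25, 15] -> max=25
step 6: append 73 -> window=[25, 15, 73] -> max=73
Window #4 max = 73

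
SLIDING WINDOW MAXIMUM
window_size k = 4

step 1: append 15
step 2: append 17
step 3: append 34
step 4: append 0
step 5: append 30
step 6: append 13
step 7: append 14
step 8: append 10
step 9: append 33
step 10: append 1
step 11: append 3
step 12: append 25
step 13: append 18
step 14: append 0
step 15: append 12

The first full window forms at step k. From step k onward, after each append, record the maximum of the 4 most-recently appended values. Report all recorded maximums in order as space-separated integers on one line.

Answer: 34 34 34 30 30 33 33 33 33 25 25 25

Derivation:
step 1: append 15 -> window=[15] (not full yet)
step 2: append 17 -> window=[15, 17] (not full yet)
step 3: append 34 -> window=[15, 17, 34] (not full yet)
step 4: append 0 -> window=[15, 17, 34, 0] -> max=34
step 5: append 30 -> window=[17, 34, 0, 30] -> max=34
step 6: append 13 -> window=[34, 0, 30, 13] -> max=34
step 7: append 14 -> window=[0, 30, 13, 14] -> max=30
step 8: append 10 -> window=[30, 13, 14, 10] -> max=30
step 9: append 33 -> window=[13, 14, 10, 33] -> max=33
step 10: append 1 -> window=[14, 10, 33, 1] -> max=33
step 11: append 3 -> window=[10, 33, 1, 3] -> max=33
step 12: append 25 -> window=[33, 1, 3, 25] -> max=33
step 13: append 18 -> window=[1, 3, 25, 18] -> max=25
step 14: append 0 -> window=[3, 25, 18, 0] -> max=25
step 15: append 12 -> window=[25, 18, 0, 12] -> max=25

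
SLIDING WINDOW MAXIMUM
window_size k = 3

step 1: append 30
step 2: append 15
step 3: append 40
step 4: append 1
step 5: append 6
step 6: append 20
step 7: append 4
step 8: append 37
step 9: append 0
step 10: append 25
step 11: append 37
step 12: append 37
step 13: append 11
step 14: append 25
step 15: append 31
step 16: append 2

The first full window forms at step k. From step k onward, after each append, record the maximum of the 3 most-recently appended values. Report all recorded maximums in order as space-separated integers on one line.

Answer: 40 40 40 20 20 37 37 37 37 37 37 37 31 31

Derivation:
step 1: append 30 -> window=[30] (not full yet)
step 2: append 15 -> window=[30, 15] (not full yet)
step 3: append 40 -> window=[30, 15, 40] -> max=40
step 4: append 1 -> window=[15, 40, 1] -> max=40
step 5: append 6 -> window=[40, 1, 6] -> max=40
step 6: append 20 -> window=[1, 6, 20] -> max=20
step 7: append 4 -> window=[6, 20, 4] -> max=20
step 8: append 37 -> window=[20, 4, 37] -> max=37
step 9: append 0 -> window=[4, 37, 0] -> max=37
step 10: append 25 -> window=[37, 0, 25] -> max=37
step 11: append 37 -> window=[0, 25, 37] -> max=37
step 12: append 37 -> window=[25, 37, 37] -> max=37
step 13: append 11 -> window=[37, 37, 11] -> max=37
step 14: append 25 -> window=[37, 11, 25] -> max=37
step 15: append 31 -> window=[11, 25, 31] -> max=31
step 16: append 2 -> window=[25, 31, 2] -> max=31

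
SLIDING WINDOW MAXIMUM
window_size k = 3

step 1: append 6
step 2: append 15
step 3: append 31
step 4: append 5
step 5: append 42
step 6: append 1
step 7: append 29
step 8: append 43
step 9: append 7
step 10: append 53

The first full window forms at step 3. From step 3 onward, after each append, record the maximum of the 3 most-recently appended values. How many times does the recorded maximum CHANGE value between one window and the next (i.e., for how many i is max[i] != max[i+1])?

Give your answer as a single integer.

Answer: 3

Derivation:
step 1: append 6 -> window=[6] (not full yet)
step 2: append 15 -> window=[6, 15] (not full yet)
step 3: append 31 -> window=[6, 15, 31] -> max=31
step 4: append 5 -> window=[15, 31, 5] -> max=31
step 5: append 42 -> window=[31, 5, 42] -> max=42
step 6: append 1 -> window=[5, 42, 1] -> max=42
step 7: append 29 -> window=[42, 1, 29] -> max=42
step 8: append 43 -> window=[1, 29, 43] -> max=43
step 9: append 7 -> window=[29, 43, 7] -> max=43
step 10: append 53 -> window=[43, 7, 53] -> max=53
Recorded maximums: 31 31 42 42 42 43 43 53
Changes between consecutive maximums: 3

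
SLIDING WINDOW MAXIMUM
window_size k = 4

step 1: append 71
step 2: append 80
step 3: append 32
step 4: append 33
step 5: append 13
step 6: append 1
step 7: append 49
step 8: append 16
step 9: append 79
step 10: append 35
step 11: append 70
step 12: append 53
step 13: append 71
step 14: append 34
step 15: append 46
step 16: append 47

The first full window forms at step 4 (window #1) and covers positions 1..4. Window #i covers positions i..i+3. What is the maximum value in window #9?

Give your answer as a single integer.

Answer: 79

Derivation:
step 1: append 71 -> window=[71] (not full yet)
step 2: append 80 -> window=[71, 80] (not full yet)
step 3: append 32 -> window=[71, 80, 32] (not full yet)
step 4: append 33 -> window=[71, 80, 32, 33] -> max=80
step 5: append 13 -> window=[80, 32, 33, 13] -> max=80
step 6: append 1 -> window=[32, 33, 13, 1] -> max=33
step 7: append 49 -> window=[33, 13, 1, 49] -> max=49
step 8: append 16 -> window=[13, 1, 49, 16] -> max=49
step 9: append 79 -> window=[1, 49, 16, 79] -> max=79
step 10: append 35 -> window=[49, 16, 79, 35] -> max=79
step 11: append 70 -> window=[16, 79, 35, 70] -> max=79
step 12: append 53 -> window=[79, 35, 70, 53] -> max=79
Window #9 max = 79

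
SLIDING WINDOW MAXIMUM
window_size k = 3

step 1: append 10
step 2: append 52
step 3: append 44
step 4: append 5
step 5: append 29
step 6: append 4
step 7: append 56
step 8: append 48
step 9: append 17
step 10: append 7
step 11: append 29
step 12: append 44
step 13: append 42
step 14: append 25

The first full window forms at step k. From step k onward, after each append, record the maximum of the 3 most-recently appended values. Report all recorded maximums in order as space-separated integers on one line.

Answer: 52 52 44 29 56 56 56 48 29 44 44 44

Derivation:
step 1: append 10 -> window=[10] (not full yet)
step 2: append 52 -> window=[10, 52] (not full yet)
step 3: append 44 -> window=[10, 52, 44] -> max=52
step 4: append 5 -> window=[52, 44, 5] -> max=52
step 5: append 29 -> window=[44, 5, 29] -> max=44
step 6: append 4 -> window=[5, 29, 4] -> max=29
step 7: append 56 -> window=[29, 4, 56] -> max=56
step 8: append 48 -> window=[4, 56, 48] -> max=56
step 9: append 17 -> window=[56, 48, 17] -> max=56
step 10: append 7 -> window=[48, 17, 7] -> max=48
step 11: append 29 -> window=[17, 7, 29] -> max=29
step 12: append 44 -> window=[7, 29, 44] -> max=44
step 13: append 42 -> window=[29, 44, 42] -> max=44
step 14: append 25 -> window=[44, 42, 25] -> max=44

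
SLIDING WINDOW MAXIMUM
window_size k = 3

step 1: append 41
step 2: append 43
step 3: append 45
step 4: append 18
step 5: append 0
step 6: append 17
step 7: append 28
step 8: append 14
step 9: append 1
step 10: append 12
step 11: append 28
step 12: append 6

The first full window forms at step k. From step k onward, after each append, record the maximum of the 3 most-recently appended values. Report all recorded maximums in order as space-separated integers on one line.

step 1: append 41 -> window=[41] (not full yet)
step 2: append 43 -> window=[41, 43] (not full yet)
step 3: append 45 -> window=[41, 43, 45] -> max=45
step 4: append 18 -> window=[43, 45, 18] -> max=45
step 5: append 0 -> window=[45, 18, 0] -> max=45
step 6: append 17 -> window=[18, 0, 17] -> max=18
step 7: append 28 -> window=[0, 17, 28] -> max=28
step 8: append 14 -> window=[17, 28, 14] -> max=28
step 9: append 1 -> window=[28, 14, 1] -> max=28
step 10: append 12 -> window=[14, 1, 12] -> max=14
step 11: append 28 -> window=[1, 12, 28] -> max=28
step 12: append 6 -> window=[12, 28, 6] -> max=28

Answer: 45 45 45 18 28 28 28 14 28 28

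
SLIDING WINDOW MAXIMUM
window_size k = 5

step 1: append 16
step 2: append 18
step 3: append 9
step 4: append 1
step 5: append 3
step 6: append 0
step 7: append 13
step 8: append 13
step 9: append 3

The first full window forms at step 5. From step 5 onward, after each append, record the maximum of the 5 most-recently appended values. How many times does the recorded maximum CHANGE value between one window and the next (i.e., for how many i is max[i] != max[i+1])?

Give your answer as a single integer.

step 1: append 16 -> window=[16] (not full yet)
step 2: append 18 -> window=[16, 18] (not full yet)
step 3: append 9 -> window=[16, 18, 9] (not full yet)
step 4: append 1 -> window=[16, 18, 9, 1] (not full yet)
step 5: append 3 -> window=[16, 18, 9, 1, 3] -> max=18
step 6: append 0 -> window=[18, 9, 1, 3, 0] -> max=18
step 7: append 13 -> window=[9, 1, 3, 0, 13] -> max=13
step 8: append 13 -> window=[1, 3, 0, 13, 13] -> max=13
step 9: append 3 -> window=[3, 0, 13, 13, 3] -> max=13
Recorded maximums: 18 18 13 13 13
Changes between consecutive maximums: 1

Answer: 1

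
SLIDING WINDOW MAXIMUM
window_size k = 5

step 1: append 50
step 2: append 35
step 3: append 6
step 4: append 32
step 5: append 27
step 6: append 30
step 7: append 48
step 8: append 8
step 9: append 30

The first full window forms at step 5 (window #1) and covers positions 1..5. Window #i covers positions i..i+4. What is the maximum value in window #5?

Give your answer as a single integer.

step 1: append 50 -> window=[50] (not full yet)
step 2: append 35 -> window=[50, 35] (not full yet)
step 3: append 6 -> window=[50, 35, 6] (not full yet)
step 4: append 32 -> window=[50, 35, 6, 32] (not full yet)
step 5: append 27 -> window=[50, 35, 6, 32, 27] -> max=50
step 6: append 30 -> window=[35, 6, 32, 27, 30] -> max=35
step 7: append 48 -> window=[6, 32, 27, 30, 48] -> max=48
step 8: append 8 -> window=[32, 27, 30, 48, 8] -> max=48
step 9: append 30 -> window=[27, 30, 48, 8, 30] -> max=48
Window #5 max = 48

Answer: 48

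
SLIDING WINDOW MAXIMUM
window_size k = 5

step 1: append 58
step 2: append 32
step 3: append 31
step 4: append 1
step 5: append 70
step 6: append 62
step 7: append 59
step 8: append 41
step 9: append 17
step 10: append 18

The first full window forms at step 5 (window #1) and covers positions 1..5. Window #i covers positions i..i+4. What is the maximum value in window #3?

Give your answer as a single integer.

Answer: 70

Derivation:
step 1: append 58 -> window=[58] (not full yet)
step 2: append 32 -> window=[58, 32] (not full yet)
step 3: append 31 -> window=[58, 32, 31] (not full yet)
step 4: append 1 -> window=[58, 32, 31, 1] (not full yet)
step 5: append 70 -> window=[58, 32, 31, 1, 70] -> max=70
step 6: append 62 -> window=[32, 31, 1, 70, 62] -> max=70
step 7: append 59 -> window=[31, 1, 70, 62, 59] -> max=70
Window #3 max = 70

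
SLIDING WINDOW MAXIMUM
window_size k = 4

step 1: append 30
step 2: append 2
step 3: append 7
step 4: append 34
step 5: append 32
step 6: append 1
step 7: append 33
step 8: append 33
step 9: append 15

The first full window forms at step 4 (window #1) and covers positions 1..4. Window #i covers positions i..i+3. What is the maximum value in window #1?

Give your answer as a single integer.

step 1: append 30 -> window=[30] (not full yet)
step 2: append 2 -> window=[30, 2] (not full yet)
step 3: append 7 -> window=[30, 2, 7] (not full yet)
step 4: append 34 -> window=[30, 2, 7, 34] -> max=34
Window #1 max = 34

Answer: 34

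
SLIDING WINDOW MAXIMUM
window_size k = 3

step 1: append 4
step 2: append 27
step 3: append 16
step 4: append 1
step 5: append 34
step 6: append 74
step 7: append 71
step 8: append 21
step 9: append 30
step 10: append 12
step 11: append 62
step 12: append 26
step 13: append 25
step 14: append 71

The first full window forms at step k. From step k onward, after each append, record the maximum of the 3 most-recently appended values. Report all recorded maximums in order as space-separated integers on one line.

step 1: append 4 -> window=[4] (not full yet)
step 2: append 27 -> window=[4, 27] (not full yet)
step 3: append 16 -> window=[4, 27, 16] -> max=27
step 4: append 1 -> window=[27, 16, 1] -> max=27
step 5: append 34 -> window=[16, 1, 34] -> max=34
step 6: append 74 -> window=[1, 34, 74] -> max=74
step 7: append 71 -> window=[34, 74, 71] -> max=74
step 8: append 21 -> window=[74, 71, 21] -> max=74
step 9: append 30 -> window=[71, 21, 30] -> max=71
step 10: append 12 -> window=[21, 30, 12] -> max=30
step 11: append 62 -> window=[30, 12, 62] -> max=62
step 12: append 26 -> window=[12, 62, 26] -> max=62
step 13: append 25 -> window=[62, 26, 25] -> max=62
step 14: append 71 -> window=[26, 25, 71] -> max=71

Answer: 27 27 34 74 74 74 71 30 62 62 62 71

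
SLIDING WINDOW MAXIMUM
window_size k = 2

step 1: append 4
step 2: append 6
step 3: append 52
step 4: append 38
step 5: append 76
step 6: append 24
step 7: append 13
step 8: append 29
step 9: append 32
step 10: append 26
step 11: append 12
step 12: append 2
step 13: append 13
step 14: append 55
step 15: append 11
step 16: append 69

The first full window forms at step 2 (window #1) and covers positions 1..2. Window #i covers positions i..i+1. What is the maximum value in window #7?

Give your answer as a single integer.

step 1: append 4 -> window=[4] (not full yet)
step 2: append 6 -> window=[4, 6] -> max=6
step 3: append 52 -> window=[6, 52] -> max=52
step 4: append 38 -> window=[52, 38] -> max=52
step 5: append 76 -> window=[38, 76] -> max=76
step 6: append 24 -> window=[76, 24] -> max=76
step 7: append 13 -> window=[24, 13] -> max=24
step 8: append 29 -> window=[13, 29] -> max=29
Window #7 max = 29

Answer: 29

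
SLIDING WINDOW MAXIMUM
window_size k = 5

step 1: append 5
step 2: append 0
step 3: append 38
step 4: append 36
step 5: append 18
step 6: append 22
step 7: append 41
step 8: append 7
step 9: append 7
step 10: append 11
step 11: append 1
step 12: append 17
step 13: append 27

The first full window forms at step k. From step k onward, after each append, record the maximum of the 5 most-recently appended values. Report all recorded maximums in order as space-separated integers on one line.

Answer: 38 38 41 41 41 41 41 17 27

Derivation:
step 1: append 5 -> window=[5] (not full yet)
step 2: append 0 -> window=[5, 0] (not full yet)
step 3: append 38 -> window=[5, 0, 38] (not full yet)
step 4: append 36 -> window=[5, 0, 38, 36] (not full yet)
step 5: append 18 -> window=[5, 0, 38, 36, 18] -> max=38
step 6: append 22 -> window=[0, 38, 36, 18, 22] -> max=38
step 7: append 41 -> window=[38, 36, 18, 22, 41] -> max=41
step 8: append 7 -> window=[36, 18, 22, 41, 7] -> max=41
step 9: append 7 -> window=[18, 22, 41, 7, 7] -> max=41
step 10: append 11 -> window=[22, 41, 7, 7, 11] -> max=41
step 11: append 1 -> window=[41, 7, 7, 11, 1] -> max=41
step 12: append 17 -> window=[7, 7, 11, 1, 17] -> max=17
step 13: append 27 -> window=[7, 11, 1, 17, 27] -> max=27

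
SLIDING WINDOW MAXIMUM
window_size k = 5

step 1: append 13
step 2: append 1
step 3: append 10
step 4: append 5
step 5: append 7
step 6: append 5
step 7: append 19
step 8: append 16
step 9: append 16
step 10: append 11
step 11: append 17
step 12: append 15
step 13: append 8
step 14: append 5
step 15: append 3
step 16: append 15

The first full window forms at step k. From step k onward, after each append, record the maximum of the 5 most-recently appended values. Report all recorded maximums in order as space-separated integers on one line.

Answer: 13 10 19 19 19 19 19 17 17 17 17 15

Derivation:
step 1: append 13 -> window=[13] (not full yet)
step 2: append 1 -> window=[13, 1] (not full yet)
step 3: append 10 -> window=[13, 1, 10] (not full yet)
step 4: append 5 -> window=[13, 1, 10, 5] (not full yet)
step 5: append 7 -> window=[13, 1, 10, 5, 7] -> max=13
step 6: append 5 -> window=[1, 10, 5, 7, 5] -> max=10
step 7: append 19 -> window=[10, 5, 7, 5, 19] -> max=19
step 8: append 16 -> window=[5, 7, 5, 19, 16] -> max=19
step 9: append 16 -> window=[7, 5, 19, 16, 16] -> max=19
step 10: append 11 -> window=[5, 19, 16, 16, 11] -> max=19
step 11: append 17 -> window=[19, 16, 16, 11, 17] -> max=19
step 12: append 15 -> window=[16, 16, 11, 17, 15] -> max=17
step 13: append 8 -> window=[16, 11, 17, 15, 8] -> max=17
step 14: append 5 -> window=[11, 17, 15, 8, 5] -> max=17
step 15: append 3 -> window=[17, 15, 8, 5, 3] -> max=17
step 16: append 15 -> window=[15, 8, 5, 3, 15] -> max=15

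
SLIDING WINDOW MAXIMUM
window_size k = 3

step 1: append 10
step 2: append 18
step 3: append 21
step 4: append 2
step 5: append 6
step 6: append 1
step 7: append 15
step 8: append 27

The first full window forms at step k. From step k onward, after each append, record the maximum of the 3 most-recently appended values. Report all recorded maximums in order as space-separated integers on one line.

Answer: 21 21 21 6 15 27

Derivation:
step 1: append 10 -> window=[10] (not full yet)
step 2: append 18 -> window=[10, 18] (not full yet)
step 3: append 21 -> window=[10, 18, 21] -> max=21
step 4: append 2 -> window=[18, 21, 2] -> max=21
step 5: append 6 -> window=[21, 2, 6] -> max=21
step 6: append 1 -> window=[2, 6, 1] -> max=6
step 7: append 15 -> window=[6, 1, 15] -> max=15
step 8: append 27 -> window=[1, 15, 27] -> max=27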